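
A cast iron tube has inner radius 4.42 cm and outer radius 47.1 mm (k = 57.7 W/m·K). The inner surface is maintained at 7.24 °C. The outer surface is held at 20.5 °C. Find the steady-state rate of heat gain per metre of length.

Q' = 2πk·ΔT/ln(r₂/r₁) = 2π × 57.7 × 13.26 / ln(0.0471/0.0442) = 75600 W/m

Q' = 75.6 kW/m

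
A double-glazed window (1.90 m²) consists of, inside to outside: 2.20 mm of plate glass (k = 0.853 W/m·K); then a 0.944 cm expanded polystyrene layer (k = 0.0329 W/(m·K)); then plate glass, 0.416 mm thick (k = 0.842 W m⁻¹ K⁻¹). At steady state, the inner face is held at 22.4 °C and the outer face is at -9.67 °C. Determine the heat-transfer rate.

Q = 210 W

Resistance network (inner→outer):
  R_plate glass = L/(kA) = 0.00220/(0.853·1.90) = 0.001357 K/W
  R_expanded polystyrene = L/(kA) = 0.00944/(0.0329·1.90) = 0.1510 K/W
  R_plate glass = L/(kA) = 4.16×10^-4/(0.842·1.90) = 2.600×10^-4 K/W
ΣR = 0.001357 + 0.1510 + 2.600×10^-4 = 0.1526 K/W
Q = ΔT/ΣR = (22.4 °C − -9.67 °C)/0.1526 = 210 W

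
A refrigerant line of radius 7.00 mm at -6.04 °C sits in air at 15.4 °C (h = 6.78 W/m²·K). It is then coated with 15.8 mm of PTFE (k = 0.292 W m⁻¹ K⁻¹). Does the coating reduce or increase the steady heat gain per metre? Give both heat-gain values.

increases: 6.39 → 12.8 W/m

Critical radius for a cylinder: r_cr = k/h = 0.0431 m = 4.31 cm.
Outer radius after coating: r₂ = 0.00700 + 0.0158 = 0.02280 m.
Since r₁ < r_cr and r₂ ≤ r_cr, the coating moves toward the maximum at r_cr — heat gain rises.
Bare: R = 1/(2πr₁h) = 3.353 m·K/W; Q = 21.44/3.353 = 6.39 W/m.
Coated: R = R_cond + R_conv = 1.673 m·K/W; Q = 21.44/1.673 = 12.8 W/m.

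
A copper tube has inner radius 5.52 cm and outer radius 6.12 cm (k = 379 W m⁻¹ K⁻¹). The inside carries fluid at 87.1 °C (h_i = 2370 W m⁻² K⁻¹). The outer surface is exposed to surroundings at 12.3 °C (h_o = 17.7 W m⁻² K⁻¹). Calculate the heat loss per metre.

Q' = 505 W/m

Series thermal resistances, inner to outer:
  R'_conv,in = 1/(2πr h) = 1/(2π·0.0552·2370) = 0.001217 m·K/W
  R'_copper = ln(0.0612/0.0552)/(2πk) = 0.1032/(2π·379) = 4.333×10^-5 m·K/W
  R'_conv,out = 1/(2πr h) = 1/(2π·0.0612·17.7) = 0.1469 m·K/W
ΣR = 0.001217 + 4.333×10^-5 + 0.1469 = 0.1482 m·K/W
Q' = ΔT/ΣR = (87.1 °C − 12.3 °C)/0.1482 = 505 W/m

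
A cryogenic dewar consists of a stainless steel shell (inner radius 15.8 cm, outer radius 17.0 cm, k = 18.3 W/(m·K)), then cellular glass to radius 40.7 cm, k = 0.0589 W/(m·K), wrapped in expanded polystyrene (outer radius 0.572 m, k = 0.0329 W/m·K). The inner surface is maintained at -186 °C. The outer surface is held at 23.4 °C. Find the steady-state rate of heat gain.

Treat each layer as a resistance in series:
  R_stainless steel = (1/0.158 − 1/0.170)/(4πk) = 0.4468/(4π·18.3) = 0.001943 K/W
  R_cellular glass = (1/0.170 − 1/0.407)/(4πk) = 3.425/(4π·0.0589) = 4.628 K/W
  R_expanded polystyrene = (1/0.407 − 1/0.572)/(4πk) = 0.7088/(4π·0.0329) = 1.714 K/W
ΣR = 0.001943 + 4.628 + 1.714 = 6.344 K/W
Q = ΔT/ΣR = (-186 °C − 23.4 °C)/6.344 = -33.0 W
(Negative Q ⇒ heat flows inward; heat gain = 33.0 W.)

Q = 33.0 W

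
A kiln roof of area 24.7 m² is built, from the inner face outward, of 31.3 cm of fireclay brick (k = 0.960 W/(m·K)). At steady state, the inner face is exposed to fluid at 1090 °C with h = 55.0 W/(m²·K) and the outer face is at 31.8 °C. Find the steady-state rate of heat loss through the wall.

Q = 75.9 kW

Treat each layer as a resistance in series:
  R_conv,in = 1/(hA) = 1/(55.0·24.7) = 7.361×10^-4 K/W
  R_fireclay brick = L/(kA) = 0.313/(0.960·24.7) = 0.01320 K/W
ΣR = 7.361×10^-4 + 0.01320 = 0.01394 K/W
Q = ΔT/ΣR = (1090 °C − 31.8 °C)/0.01394 = 75900 W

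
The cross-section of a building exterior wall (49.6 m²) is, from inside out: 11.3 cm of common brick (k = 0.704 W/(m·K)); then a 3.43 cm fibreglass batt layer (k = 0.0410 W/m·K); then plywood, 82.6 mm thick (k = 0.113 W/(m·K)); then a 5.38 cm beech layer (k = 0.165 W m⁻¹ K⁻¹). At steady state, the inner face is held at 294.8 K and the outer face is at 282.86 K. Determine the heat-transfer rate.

Resistance network (inner→outer):
  R_common brick = L/(kA) = 0.113/(0.704·49.6) = 0.003236 K/W
  R_fibreglass batt = L/(kA) = 0.0343/(0.0410·49.6) = 0.01687 K/W
  R_plywood = L/(kA) = 0.0826/(0.113·49.6) = 0.01474 K/W
  R_beech = L/(kA) = 0.0538/(0.165·49.6) = 0.006574 K/W
ΣR = 0.003236 + 0.01687 + 0.01474 + 0.006574 = 0.04142 K/W
Q = ΔT/ΣR = (294.8 K − 282.86 K)/0.04142 = 288 W

Q = 288 W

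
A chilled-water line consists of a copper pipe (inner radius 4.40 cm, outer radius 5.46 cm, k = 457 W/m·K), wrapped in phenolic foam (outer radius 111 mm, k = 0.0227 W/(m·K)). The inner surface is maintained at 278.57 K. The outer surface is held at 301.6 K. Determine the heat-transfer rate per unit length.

Series thermal resistances, inner to outer:
  R'_copper = ln(0.0546/0.0440)/(2πk) = 0.2158/(2π·457) = 7.517×10^-5 m·K/W
  R'_phenolic foam = ln(0.111/0.0546)/(2πk) = 0.7095/(2π·0.0227) = 4.974 m·K/W
ΣR = 7.517×10^-5 + 4.974 = 4.974 m·K/W
Q' = ΔT/ΣR = (278.57 K − 301.6 K)/4.974 = -4.63 W/m
(Negative Q' ⇒ heat flows inward; heat gain = 4.63 W/m.)

Q' = 4.63 W/m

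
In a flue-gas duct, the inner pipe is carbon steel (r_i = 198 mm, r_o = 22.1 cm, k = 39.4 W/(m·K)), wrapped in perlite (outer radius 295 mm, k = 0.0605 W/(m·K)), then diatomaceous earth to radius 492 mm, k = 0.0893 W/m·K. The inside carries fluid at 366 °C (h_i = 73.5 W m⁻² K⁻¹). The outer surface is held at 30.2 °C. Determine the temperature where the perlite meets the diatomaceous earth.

Series thermal resistances, inner to outer:
  R'_conv,in = 1/(2πr h) = 1/(2π·0.198·73.5) = 0.01094 m·K/W
  R'_carbon steel = ln(0.221/0.198)/(2πk) = 0.1099/(2π·39.4) = 4.439×10^-4 m·K/W
  R'_perlite = ln(0.295/0.221)/(2πk) = 0.2888/(2π·0.0605) = 0.7598 m·K/W
  R'_diatomaceous earth = ln(0.492/0.295)/(2πk) = 0.5115/(2π·0.0893) = 0.9116 m·K/W
ΣR = 0.01094 + 4.439×10^-4 + 0.7598 + 0.9116 = 1.683 m·K/W
Q' = ΔT/ΣR = (366 °C − 30.2 °C)/1.683 = 199.5 W/m
From the inner boundary to the perlite/diatomaceous earth interface, ΣR_partial = 0.7712 m·K/W.
T_interface = T_in − Q'·ΣR_partial = 366 °C − (199.5)(0.7712) = 212 °C

T = 212 °C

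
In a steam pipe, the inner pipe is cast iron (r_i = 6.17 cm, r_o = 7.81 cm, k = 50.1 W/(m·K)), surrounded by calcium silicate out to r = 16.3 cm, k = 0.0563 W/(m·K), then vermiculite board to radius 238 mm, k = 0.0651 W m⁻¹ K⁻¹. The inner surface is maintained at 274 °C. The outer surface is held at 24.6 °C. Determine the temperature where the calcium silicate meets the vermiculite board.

Treat each layer as a resistance in series:
  R'_cast iron = ln(0.0781/0.0617)/(2πk) = 0.2357/(2π·50.1) = 7.488×10^-4 m·K/W
  R'_calcium silicate = ln(0.163/0.0781)/(2πk) = 0.7358/(2π·0.0563) = 2.080 m·K/W
  R'_vermiculite board = ln(0.238/0.163)/(2πk) = 0.3785/(2π·0.0651) = 0.9254 m·K/W
ΣR = 7.488×10^-4 + 2.080 + 0.9254 = 3.006 m·K/W
Q' = ΔT/ΣR = (274 °C − 24.6 °C)/3.006 = 82.97 W/m
From the inner boundary to the calcium silicate/vermiculite board interface, ΣR_partial = 2.081 m·K/W.
T_interface = T_in − Q'·ΣR_partial = 274 °C − (82.97)(2.081) = 101 °C

T = 101 °C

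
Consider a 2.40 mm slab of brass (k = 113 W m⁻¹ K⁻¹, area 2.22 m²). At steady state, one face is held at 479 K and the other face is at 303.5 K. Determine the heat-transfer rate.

Q = kA·ΔT/L = 113 × 2.22 × |479 K − 303.5 K| / 0.00240 = 1.83×10^7 W

Q = 18300 kW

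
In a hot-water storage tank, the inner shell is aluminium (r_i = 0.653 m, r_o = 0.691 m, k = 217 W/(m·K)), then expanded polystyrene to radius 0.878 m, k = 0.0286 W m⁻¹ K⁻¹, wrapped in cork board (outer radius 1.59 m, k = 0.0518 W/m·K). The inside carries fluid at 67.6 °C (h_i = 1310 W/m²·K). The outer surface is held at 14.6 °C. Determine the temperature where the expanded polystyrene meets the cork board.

Treat each layer as a resistance in series:
  R_conv,in = 1/(4πr²h) = 1/(4π·0.653²·1310) = 1.425×10^-4 K/W
  R_aluminium = (1/0.653 − 1/0.691)/(4πk) = 0.08422/(4π·217) = 3.088×10^-5 K/W
  R_expanded polystyrene = (1/0.691 − 1/0.878)/(4πk) = 0.3082/(4π·0.0286) = 0.8576 K/W
  R_cork board = (1/0.878 − 1/1.59)/(4πk) = 0.5100/(4π·0.0518) = 0.7835 K/W
ΣR = 1.425×10^-4 + 3.088×10^-5 + 0.8576 + 0.7835 = 1.641 K/W
Q = ΔT/ΣR = (67.6 °C − 14.6 °C)/1.641 = 32.30 W
From the inner boundary to the expanded polystyrene/cork board interface, ΣR_partial = 0.8578 K/W.
T_interface = T_in − Q·ΣR_partial = 67.6 °C − (32.30)(0.8578) = 39.9 °C

T = 39.9 °C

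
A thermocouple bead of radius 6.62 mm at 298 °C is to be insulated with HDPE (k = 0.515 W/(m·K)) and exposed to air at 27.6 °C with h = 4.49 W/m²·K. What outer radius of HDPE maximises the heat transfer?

r_cr = 22.9 cm

For a sphere, r_cr = 2k_ins/h = 2·0.515/4.49 = 0.229 m = 22.9 cm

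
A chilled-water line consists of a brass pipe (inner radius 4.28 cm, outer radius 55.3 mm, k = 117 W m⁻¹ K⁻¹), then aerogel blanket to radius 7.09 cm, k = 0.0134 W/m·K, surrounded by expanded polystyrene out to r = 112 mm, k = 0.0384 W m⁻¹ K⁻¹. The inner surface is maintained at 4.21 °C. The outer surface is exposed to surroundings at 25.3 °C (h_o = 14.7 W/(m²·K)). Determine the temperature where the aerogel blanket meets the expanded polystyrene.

Resistance network (inner→outer):
  R'_brass = ln(0.0553/0.0428)/(2πk) = 0.2562/(2π·117) = 3.486×10^-4 m·K/W
  R'_aerogel blanket = ln(0.0709/0.0553)/(2πk) = 0.2485/(2π·0.0134) = 2.951 m·K/W
  R'_expanded polystyrene = ln(0.112/0.0709)/(2πk) = 0.4572/(2π·0.0384) = 1.895 m·K/W
  R'_conv,out = 1/(2πr h) = 1/(2π·0.112·14.7) = 0.09667 m·K/W
ΣR = 3.486×10^-4 + 2.951 + 1.895 + 0.09667 = 4.943 m·K/W
Q' = ΔT/ΣR = (4.21 °C − 25.3 °C)/4.943 = -4.267 W/m
From the inner boundary to the aerogel blanket/expanded polystyrene interface, ΣR_partial = 2.951 m·K/W.
T_interface = T_in − Q'·ΣR_partial = 4.21 °C − (-4.267)(2.951) = 16.8 °C

T = 16.8 °C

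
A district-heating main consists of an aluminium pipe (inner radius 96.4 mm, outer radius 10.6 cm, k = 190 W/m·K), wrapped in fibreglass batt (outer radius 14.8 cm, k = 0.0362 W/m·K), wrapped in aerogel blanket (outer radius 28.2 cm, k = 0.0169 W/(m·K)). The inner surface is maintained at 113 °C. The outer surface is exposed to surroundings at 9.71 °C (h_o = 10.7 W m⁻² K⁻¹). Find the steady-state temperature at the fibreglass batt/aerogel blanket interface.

T = 93.0 °C

Resistance network (inner→outer):
  R'_aluminium = ln(0.106/0.0964)/(2πk) = 0.09493/(2π·190) = 7.952×10^-5 m·K/W
  R'_fibreglass batt = ln(0.148/0.106)/(2πk) = 0.3338/(2π·0.0362) = 1.467 m·K/W
  R'_aerogel blanket = ln(0.282/0.148)/(2πk) = 0.6447/(2π·0.0169) = 6.071 m·K/W
  R'_conv,out = 1/(2πr h) = 1/(2π·0.282·10.7) = 0.05275 m·K/W
ΣR = 7.952×10^-5 + 1.467 + 6.071 + 0.05275 = 7.591 m·K/W
Q' = ΔT/ΣR = (113 °C − 9.71 °C)/7.591 = 13.61 W/m
From the inner boundary to the fibreglass batt/aerogel blanket interface, ΣR_partial = 1.467 m·K/W.
T_interface = T_in − Q'·ΣR_partial = 113 °C − (13.61)(1.467) = 93.0 °C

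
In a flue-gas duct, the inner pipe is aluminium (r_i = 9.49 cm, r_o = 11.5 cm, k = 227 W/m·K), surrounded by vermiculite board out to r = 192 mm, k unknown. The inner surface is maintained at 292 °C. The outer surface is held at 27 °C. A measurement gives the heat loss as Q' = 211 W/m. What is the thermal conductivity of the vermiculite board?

ΣR = ΔT/Q' = |292 − 27|/211 = 1.256 m·K/W
Known resistances:
  R'_aluminium = ln(0.115/0.0949)/(2πk) = 0.1921/(2π·227) = 1.347×10^-4 m·K/W
R_vermiculite board = ΣR − ΣR_known = 1.256 − 1.347×10^-4 = 1.256 m·K/W
ln(r₂/r₁)/(2πk) = 1.256 ⇒ k = 0.5126/(2π·1.256) = 0.0650 W/m·K

k = 0.0650 W/m·K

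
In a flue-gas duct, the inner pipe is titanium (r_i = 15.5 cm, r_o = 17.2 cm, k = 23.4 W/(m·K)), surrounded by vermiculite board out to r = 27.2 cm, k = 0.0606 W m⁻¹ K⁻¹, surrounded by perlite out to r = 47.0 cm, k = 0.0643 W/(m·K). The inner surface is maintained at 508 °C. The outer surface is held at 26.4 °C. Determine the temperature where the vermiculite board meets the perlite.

Series thermal resistances, inner to outer:
  R'_titanium = ln(0.172/0.155)/(2πk) = 0.1041/(2π·23.4) = 7.078×10^-4 m·K/W
  R'_vermiculite board = ln(0.272/0.172)/(2πk) = 0.4583/(2π·0.0606) = 1.204 m·K/W
  R'_perlite = ln(0.470/0.272)/(2πk) = 0.5469/(2π·0.0643) = 1.354 m·K/W
ΣR = 7.078×10^-4 + 1.204 + 1.354 = 2.559 m·K/W
Q' = ΔT/ΣR = (508 °C − 26.4 °C)/2.559 = 188.2 W/m
From the inner boundary to the vermiculite board/perlite interface, ΣR_partial = 1.205 m·K/W.
T_interface = T_in − Q'·ΣR_partial = 508 °C − (188.2)(1.205) = 281 °C

T = 281 °C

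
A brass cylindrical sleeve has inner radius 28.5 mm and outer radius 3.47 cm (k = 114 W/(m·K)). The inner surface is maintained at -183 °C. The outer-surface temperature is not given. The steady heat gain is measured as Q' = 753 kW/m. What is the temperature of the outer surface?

Sum the resistances:
  R'_brass = ln(0.0347/0.0285)/(2πk) = 0.1968/(2π·114) = 2.748×10^-4 m·K/W
ΣR = 2.748×10^-4 m·K/W
ΔT = Q'·ΣR = 7.53×10^5 × 2.748×10^-4 = 206.9 K
Heat flows inward, so T_out = T_in + ΔT = -183 + 206.9 = 23.9 °C

T_out = 23.9 °C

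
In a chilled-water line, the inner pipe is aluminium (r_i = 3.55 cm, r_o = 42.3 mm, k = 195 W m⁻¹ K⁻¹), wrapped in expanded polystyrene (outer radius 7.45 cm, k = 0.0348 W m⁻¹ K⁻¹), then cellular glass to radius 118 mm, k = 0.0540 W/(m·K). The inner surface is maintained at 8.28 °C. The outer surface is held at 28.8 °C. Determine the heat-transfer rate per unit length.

Resistance network (inner→outer):
  R'_aluminium = ln(0.0423/0.0355)/(2πk) = 0.1753/(2π·195) = 1.430×10^-4 m·K/W
  R'_expanded polystyrene = ln(0.0745/0.0423)/(2πk) = 0.5660/(2π·0.0348) = 2.589 m·K/W
  R'_cellular glass = ln(0.118/0.0745)/(2πk) = 0.4599/(2π·0.0540) = 1.355 m·K/W
ΣR = 1.430×10^-4 + 2.589 + 1.355 = 3.944 m·K/W
Q' = ΔT/ΣR = (8.28 °C − 28.8 °C)/3.944 = -5.20 W/m
(Negative Q' ⇒ heat flows inward; heat gain = 5.20 W/m.)

Q' = 5.20 W/m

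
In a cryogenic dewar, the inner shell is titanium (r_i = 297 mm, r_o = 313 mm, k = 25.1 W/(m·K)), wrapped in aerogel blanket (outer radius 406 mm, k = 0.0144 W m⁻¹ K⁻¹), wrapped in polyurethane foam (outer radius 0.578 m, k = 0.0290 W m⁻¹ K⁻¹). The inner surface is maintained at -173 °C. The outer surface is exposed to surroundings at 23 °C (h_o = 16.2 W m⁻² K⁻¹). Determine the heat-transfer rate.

Resistance network (inner→outer):
  R_titanium = (1/0.297 − 1/0.313)/(4πk) = 0.1721/(4π·25.1) = 5.457×10^-4 K/W
  R_aerogel blanket = (1/0.313 − 1/0.406)/(4πk) = 0.7318/(4π·0.0144) = 4.044 K/W
  R_polyurethane foam = (1/0.406 − 1/0.578)/(4πk) = 0.7330/(4π·0.0290) = 2.011 K/W
  R_conv,out = 1/(4πr²h) = 1/(4π·0.578²·16.2) = 0.01470 K/W
ΣR = 5.457×10^-4 + 4.044 + 2.011 + 0.01470 = 6.070 K/W
Q = ΔT/ΣR = (-173 °C − 23 °C)/6.070 = -32.3 W
(Negative Q ⇒ heat flows inward; heat gain = 32.3 W.)

Q = 32.3 W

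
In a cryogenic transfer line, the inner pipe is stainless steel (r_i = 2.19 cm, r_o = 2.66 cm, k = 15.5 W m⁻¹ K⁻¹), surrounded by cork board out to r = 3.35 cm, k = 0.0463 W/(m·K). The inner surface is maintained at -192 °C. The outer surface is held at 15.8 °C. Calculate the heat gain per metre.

Q' = 261 W/m

Treat each layer as a resistance in series:
  R'_stainless steel = ln(0.0266/0.0219)/(2πk) = 0.1944/(2π·15.5) = 0.001996 m·K/W
  R'_cork board = ln(0.0335/0.0266)/(2πk) = 0.2306/(2π·0.0463) = 0.7928 m·K/W
ΣR = 0.001996 + 0.7928 = 0.7948 m·K/W
Q' = ΔT/ΣR = (-192 °C − 15.8 °C)/0.7948 = -261 W/m
(Negative Q' ⇒ heat flows inward; heat gain = 261 W/m.)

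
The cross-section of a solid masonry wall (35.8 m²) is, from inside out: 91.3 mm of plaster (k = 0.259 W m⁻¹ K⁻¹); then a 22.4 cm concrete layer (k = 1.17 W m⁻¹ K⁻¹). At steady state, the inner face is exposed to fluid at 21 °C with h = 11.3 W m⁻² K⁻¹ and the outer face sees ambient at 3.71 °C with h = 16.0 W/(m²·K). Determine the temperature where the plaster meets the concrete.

T = 10.0 °C

Resistance network (inner→outer):
  R_conv,in = 1/(hA) = 1/(11.3·35.8) = 0.002472 K/W
  R_plaster = L/(kA) = 0.0913/(0.259·35.8) = 0.009847 K/W
  R_concrete = L/(kA) = 0.224/(1.17·35.8) = 0.005348 K/W
  R_conv,out = 1/(hA) = 1/(16.0·35.8) = 0.001746 K/W
ΣR = 0.002472 + 0.009847 + 0.005348 + 0.001746 = 0.01941 K/W
Q = ΔT/ΣR = (21 °C − 3.71 °C)/0.01941 = 890.8 W
From the inner boundary to the plaster/concrete interface, ΣR_partial = 0.01232 K/W.
T_interface = T_in − Q·ΣR_partial = 21 °C − (890.8)(0.01232) = 10.0 °C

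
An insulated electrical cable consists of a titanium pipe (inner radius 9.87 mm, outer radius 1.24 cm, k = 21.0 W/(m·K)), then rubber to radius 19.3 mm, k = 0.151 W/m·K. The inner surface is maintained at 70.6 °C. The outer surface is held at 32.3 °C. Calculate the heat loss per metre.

Q' = 81.8 W/m

Series thermal resistances, inner to outer:
  R'_titanium = ln(0.0124/0.00987)/(2πk) = 0.2282/(2π·21.0) = 0.001729 m·K/W
  R'_rubber = ln(0.0193/0.0124)/(2πk) = 0.4424/(2π·0.151) = 0.4663 m·K/W
ΣR = 0.001729 + 0.4663 = 0.4680 m·K/W
Q' = ΔT/ΣR = (70.6 °C − 32.3 °C)/0.4680 = 81.8 W/m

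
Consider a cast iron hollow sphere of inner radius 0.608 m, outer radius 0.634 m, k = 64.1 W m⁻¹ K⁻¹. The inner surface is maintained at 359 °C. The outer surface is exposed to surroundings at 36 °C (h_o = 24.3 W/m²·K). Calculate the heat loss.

Resistance network (inner→outer):
  R_cast iron = (1/0.608 − 1/0.634)/(4πk) = 0.06745/(4π·64.1) = 8.374×10^-5 K/W
  R_conv,out = 1/(4πr²h) = 1/(4π·0.634²·24.3) = 0.008147 K/W
ΣR = 8.374×10^-5 + 0.008147 = 0.008231 K/W
Q = ΔT/ΣR = (359 °C − 36 °C)/0.008231 = 39200 W

Q = 39200 W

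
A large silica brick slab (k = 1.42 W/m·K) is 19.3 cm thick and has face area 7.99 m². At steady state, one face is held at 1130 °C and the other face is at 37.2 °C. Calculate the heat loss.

Q = 64200 W

Q = kA·ΔT/L = 1.42 × 7.99 × |1130 °C − 37.2 °C| / 0.193 = 64200 W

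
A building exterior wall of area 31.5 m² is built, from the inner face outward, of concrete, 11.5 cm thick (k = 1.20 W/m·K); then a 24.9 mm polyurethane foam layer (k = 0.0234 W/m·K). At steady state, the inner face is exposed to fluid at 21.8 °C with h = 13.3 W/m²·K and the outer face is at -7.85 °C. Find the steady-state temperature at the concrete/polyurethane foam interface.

Resistance network (inner→outer):
  R_conv,in = 1/(hA) = 1/(13.3·31.5) = 0.002387 K/W
  R_concrete = L/(kA) = 0.115/(1.20·31.5) = 0.003042 K/W
  R_polyurethane foam = L/(kA) = 0.0249/(0.0234·31.5) = 0.03378 K/W
ΣR = 0.002387 + 0.003042 + 0.03378 = 0.03921 K/W
Q = ΔT/ΣR = (21.8 °C − -7.85 °C)/0.03921 = 756.2 W
From the inner boundary to the concrete/polyurethane foam interface, ΣR_partial = 0.005429 K/W.
T_interface = T_in − Q·ΣR_partial = 21.8 °C − (756.2)(0.005429) = 17.7 °C

T = 17.7 °C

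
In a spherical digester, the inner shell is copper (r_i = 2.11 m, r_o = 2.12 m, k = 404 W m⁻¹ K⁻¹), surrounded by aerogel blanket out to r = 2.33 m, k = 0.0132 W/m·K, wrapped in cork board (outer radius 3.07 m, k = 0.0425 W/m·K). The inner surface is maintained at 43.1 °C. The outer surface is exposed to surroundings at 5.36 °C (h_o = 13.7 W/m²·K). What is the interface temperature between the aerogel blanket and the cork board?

T = 21.6 °C

Resistance network (inner→outer):
  R_copper = (1/2.11 − 1/2.12)/(4πk) = 0.002236/(4π·404) = 4.403×10^-7 K/W
  R_aerogel blanket = (1/2.12 − 1/2.33)/(4πk) = 0.04251/(4π·0.0132) = 0.2563 K/W
  R_cork board = (1/2.33 − 1/3.07)/(4πk) = 0.1035/(4π·0.0425) = 0.1937 K/W
  R_conv,out = 1/(4πr²h) = 1/(4π·3.07²·13.7) = 6.163×10^-4 K/W
ΣR = 4.403×10^-7 + 0.2563 + 0.1937 + 6.163×10^-4 = 0.4506 K/W
Q = ΔT/ΣR = (43.1 °C − 5.36 °C)/0.4506 = 83.75 W
From the inner boundary to the aerogel blanket/cork board interface, ΣR_partial = 0.2563 K/W.
T_interface = T_in − Q·ΣR_partial = 43.1 °C − (83.75)(0.2563) = 21.6 °C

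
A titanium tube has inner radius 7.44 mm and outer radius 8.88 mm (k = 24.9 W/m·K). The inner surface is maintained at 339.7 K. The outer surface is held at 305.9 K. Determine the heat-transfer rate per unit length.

Q' = 2πk·ΔT/ln(r₂/r₁) = 2π × 24.9 × 33.8 / ln(0.00888/0.00744) = 29900 W/m

Q' = 29900 W/m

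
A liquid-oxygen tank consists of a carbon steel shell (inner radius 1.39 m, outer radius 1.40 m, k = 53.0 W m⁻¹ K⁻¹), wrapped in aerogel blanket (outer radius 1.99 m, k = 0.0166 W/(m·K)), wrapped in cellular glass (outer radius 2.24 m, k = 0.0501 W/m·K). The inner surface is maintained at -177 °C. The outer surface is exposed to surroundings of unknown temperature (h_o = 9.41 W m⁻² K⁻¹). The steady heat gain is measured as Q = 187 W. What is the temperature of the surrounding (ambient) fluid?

Series resistances:
  R_carbon steel = (1/1.39 − 1/1.40)/(4πk) = 0.005139/(4π·53.0) = 7.716×10^-6 K/W
  R_aerogel blanket = (1/1.40 − 1/1.99)/(4πk) = 0.2118/(4π·0.0166) = 1.015 K/W
  R_cellular glass = (1/1.99 − 1/2.24)/(4πk) = 0.05608/(4π·0.0501) = 0.08908 K/W
  R_conv,out = 1/(4πr²h) = 1/(4π·2.24²·9.41) = 0.001685 K/W
ΣR = 1.106 K/W
ΔT = Q·ΣR = 187 × 1.106 = 206.8 K
Heat flows inward, so T_out = T_in + ΔT = -177 + 206.8 = 29.8 °C

T_out = 29.8 °C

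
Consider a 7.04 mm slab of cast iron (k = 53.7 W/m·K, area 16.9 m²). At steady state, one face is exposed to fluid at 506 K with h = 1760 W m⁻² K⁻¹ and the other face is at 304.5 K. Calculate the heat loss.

Q = 4870 kW

Treat each layer as a resistance in series:
  R_conv,in = 1/(hA) = 1/(1760·16.9) = 3.362×10^-5 K/W
  R_cast iron = L/(kA) = 0.00704/(53.7·16.9) = 7.757×10^-6 K/W
ΣR = 3.362×10^-5 + 7.757×10^-6 = 4.138×10^-5 K/W
Q = ΔT/ΣR = (506 K − 304.5 K)/4.138×10^-5 = 4.87×10^6 W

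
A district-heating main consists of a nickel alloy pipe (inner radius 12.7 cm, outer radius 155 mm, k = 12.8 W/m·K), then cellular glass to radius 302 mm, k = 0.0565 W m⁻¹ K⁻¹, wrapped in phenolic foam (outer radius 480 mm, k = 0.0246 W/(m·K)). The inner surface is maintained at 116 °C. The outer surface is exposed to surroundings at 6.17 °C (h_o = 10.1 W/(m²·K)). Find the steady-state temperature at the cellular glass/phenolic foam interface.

Resistance network (inner→outer):
  R'_nickel alloy = ln(0.155/0.127)/(2πk) = 0.1992/(2π·12.8) = 0.002477 m·K/W
  R'_cellular glass = ln(0.302/0.155)/(2πk) = 0.6670/(2π·0.0565) = 1.879 m·K/W
  R'_phenolic foam = ln(0.480/0.302)/(2πk) = 0.4634/(2π·0.0246) = 2.998 m·K/W
  R'_conv,out = 1/(2πr h) = 1/(2π·0.480·10.1) = 0.03283 m·K/W
ΣR = 0.002477 + 1.879 + 2.998 + 0.03283 = 4.912 m·K/W
Q' = ΔT/ΣR = (116 °C − 6.17 °C)/4.912 = 22.36 W/m
From the inner boundary to the cellular glass/phenolic foam interface, ΣR_partial = 1.881 m·K/W.
T_interface = T_in − Q'·ΣR_partial = 116 °C − (22.36)(1.881) = 73.9 °C

T = 73.9 °C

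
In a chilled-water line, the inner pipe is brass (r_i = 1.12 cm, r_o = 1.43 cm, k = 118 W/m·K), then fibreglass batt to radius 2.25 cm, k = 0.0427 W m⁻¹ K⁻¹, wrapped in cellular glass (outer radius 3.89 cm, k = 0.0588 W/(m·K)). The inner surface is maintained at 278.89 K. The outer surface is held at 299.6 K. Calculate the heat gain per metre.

Resistance network (inner→outer):
  R'_brass = ln(0.0143/0.0112)/(2πk) = 0.2443/(2π·118) = 3.296×10^-4 m·K/W
  R'_fibreglass batt = ln(0.0225/0.0143)/(2πk) = 0.4533/(2π·0.0427) = 1.689 m·K/W
  R'_cellular glass = ln(0.0389/0.0225)/(2πk) = 0.5475/(2π·0.0588) = 1.482 m·K/W
ΣR = 3.296×10^-4 + 1.689 + 1.482 = 3.171 m·K/W
Q' = ΔT/ΣR = (278.89 K − 299.6 K)/3.171 = -6.53 W/m
(Negative Q' ⇒ heat flows inward; heat gain = 6.53 W/m.)

Q' = 6.53 W/m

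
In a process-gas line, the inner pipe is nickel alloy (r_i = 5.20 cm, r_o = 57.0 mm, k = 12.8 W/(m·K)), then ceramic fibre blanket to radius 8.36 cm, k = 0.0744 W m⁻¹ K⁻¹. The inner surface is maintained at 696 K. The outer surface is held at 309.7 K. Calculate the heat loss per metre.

Q' = 471 W/m

Resistance network (inner→outer):
  R'_nickel alloy = ln(0.0570/0.0520)/(2πk) = 0.09181/(2π·12.8) = 0.001142 m·K/W
  R'_ceramic fibre blanket = ln(0.0836/0.0570)/(2πk) = 0.3830/(2π·0.0744) = 0.8193 m·K/W
ΣR = 0.001142 + 0.8193 = 0.8204 m·K/W
Q' = ΔT/ΣR = (696 K − 309.7 K)/0.8204 = 471 W/m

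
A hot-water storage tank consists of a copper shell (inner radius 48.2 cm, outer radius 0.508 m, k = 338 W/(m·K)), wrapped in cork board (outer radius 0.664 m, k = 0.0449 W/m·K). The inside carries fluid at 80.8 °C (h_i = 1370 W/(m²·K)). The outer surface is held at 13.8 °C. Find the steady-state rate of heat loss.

Q = 81.7 W

Resistance network (inner→outer):
  R_conv,in = 1/(4πr²h) = 1/(4π·0.482²·1370) = 2.500×10^-4 K/W
  R_copper = (1/0.482 − 1/0.508)/(4πk) = 0.1062/(4π·338) = 2.500×10^-5 K/W
  R_cork board = (1/0.508 − 1/0.664)/(4πk) = 0.4625/(4π·0.0449) = 0.8197 K/W
ΣR = 2.500×10^-4 + 2.500×10^-5 + 0.8197 = 0.8200 K/W
Q = ΔT/ΣR = (80.8 °C − 13.8 °C)/0.8200 = 81.7 W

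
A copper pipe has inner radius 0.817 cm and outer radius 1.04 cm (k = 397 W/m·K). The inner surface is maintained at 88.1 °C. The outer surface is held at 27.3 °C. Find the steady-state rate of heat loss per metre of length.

Q' = 2πk·ΔT/ln(r₂/r₁) = 2π × 397 × 60.8 / ln(0.0104/0.00817) = 6.28×10^5 W/m

Q' = 6.28×10^5 W/m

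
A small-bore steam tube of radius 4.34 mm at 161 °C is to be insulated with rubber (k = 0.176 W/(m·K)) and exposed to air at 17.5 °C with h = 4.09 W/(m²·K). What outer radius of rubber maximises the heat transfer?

r_cr = 4.30 cm

For a cylinder, r_cr = k_ins/h = 0.176/4.09 = 0.0430 m = 4.30 cm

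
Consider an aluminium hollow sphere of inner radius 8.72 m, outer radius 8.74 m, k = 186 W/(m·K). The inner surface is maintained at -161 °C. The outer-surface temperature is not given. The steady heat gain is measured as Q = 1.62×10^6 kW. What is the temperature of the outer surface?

Sum the resistances:
  R_aluminium = (1/8.72 − 1/8.74)/(4πk) = 2.624×10^-4/(4π·186) = 1.123×10^-7 K/W
ΣR = 1.123×10^-7 K/W
ΔT = Q·ΣR = 1.62×10^9 × 1.123×10^-7 = 181.9 K
Heat flows inward, so T_out = T_in + ΔT = -161 + 181.9 = 20.9 °C

T_out = 20.9 °C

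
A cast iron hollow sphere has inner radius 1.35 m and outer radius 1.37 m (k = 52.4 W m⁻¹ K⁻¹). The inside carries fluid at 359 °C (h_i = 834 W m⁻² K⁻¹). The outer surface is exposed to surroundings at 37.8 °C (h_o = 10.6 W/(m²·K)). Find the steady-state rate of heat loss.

Q = 78900 W

Series thermal resistances, inner to outer:
  R_conv,in = 1/(4πr²h) = 1/(4π·1.35²·834) = 5.235×10^-5 K/W
  R_cast iron = (1/1.35 − 1/1.37)/(4πk) = 0.01081/(4π·52.4) = 1.642×10^-5 K/W
  R_conv,out = 1/(4πr²h) = 1/(4π·1.37²·10.6) = 0.004000 K/W
ΣR = 5.235×10^-5 + 1.642×10^-5 + 0.004000 = 0.004069 K/W
Q = ΔT/ΣR = (359 °C − 37.8 °C)/0.004069 = 78900 W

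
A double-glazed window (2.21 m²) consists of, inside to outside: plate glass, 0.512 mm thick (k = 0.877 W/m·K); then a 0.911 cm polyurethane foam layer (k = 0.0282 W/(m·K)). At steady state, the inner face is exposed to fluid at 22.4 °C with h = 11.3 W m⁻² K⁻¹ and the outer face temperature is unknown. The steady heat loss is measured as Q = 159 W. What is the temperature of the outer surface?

T_out = -7.25 °C

Sum the resistances:
  R_conv,in = 1/(hA) = 1/(11.3·2.21) = 0.04004 K/W
  R_plate glass = L/(kA) = 5.12×10^-4/(0.877·2.21) = 2.642×10^-4 K/W
  R_polyurethane foam = L/(kA) = 0.00911/(0.0282·2.21) = 0.1462 K/W
ΣR = 0.1865 K/W
ΔT = Q·ΣR = 159 × 0.1865 = 29.65 K
Heat flows outward, so T_out = T_in − ΔT = 22.4 − 29.65 = -7.25 °C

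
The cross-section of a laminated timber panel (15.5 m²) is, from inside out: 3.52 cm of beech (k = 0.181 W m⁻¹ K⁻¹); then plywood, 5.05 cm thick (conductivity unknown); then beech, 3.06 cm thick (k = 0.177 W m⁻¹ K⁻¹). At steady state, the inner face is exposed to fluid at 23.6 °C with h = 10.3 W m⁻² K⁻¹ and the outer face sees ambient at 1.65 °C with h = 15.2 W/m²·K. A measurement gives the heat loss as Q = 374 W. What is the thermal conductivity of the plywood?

k = 0.133 W/m·K

ΣR = ΔT/Q = |23.6 − 1.65|/374 = 0.05869 K/W
Known resistances:
  R_conv,in = 1/(hA) = 1/(10.3·15.5) = 0.006264 K/W
  R_beech = L/(kA) = 0.0352/(0.181·15.5) = 0.01255 K/W
  R_beech = L/(kA) = 0.0306/(0.177·15.5) = 0.01115 K/W
  R_conv,out = 1/(hA) = 1/(15.2·15.5) = 0.004244 K/W
R_plywood = ΣR − ΣR_known = 0.05869 − 0.03421 = 0.02448 K/W
L/(kA) = 0.02448 ⇒ k = 0.0505/(0.02448·15.5) = 0.133 W/m·K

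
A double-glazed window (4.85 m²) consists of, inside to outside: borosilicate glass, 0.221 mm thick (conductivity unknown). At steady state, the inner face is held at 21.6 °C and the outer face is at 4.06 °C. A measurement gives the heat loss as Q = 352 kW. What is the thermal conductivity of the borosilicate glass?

k = 0.914 W/m·K

ΣR = ΔT/Q = |21.6 − 4.06|/3.52×10^5 = 4.983×10^-5 K/W
L/(kA) = 4.983×10^-5 ⇒ k = 2.21×10^-4/(4.983×10^-5·4.85) = 0.914 W/m·K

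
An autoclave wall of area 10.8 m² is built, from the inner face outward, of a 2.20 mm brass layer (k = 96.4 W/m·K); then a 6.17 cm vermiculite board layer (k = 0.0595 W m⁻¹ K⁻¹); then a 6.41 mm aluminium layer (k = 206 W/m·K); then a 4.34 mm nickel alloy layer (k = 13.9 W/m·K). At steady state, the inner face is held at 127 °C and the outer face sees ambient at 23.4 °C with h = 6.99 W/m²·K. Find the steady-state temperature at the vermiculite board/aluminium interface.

Series thermal resistances, inner to outer:
  R_brass = L/(kA) = 0.00220/(96.4·10.8) = 2.113×10^-6 K/W
  R_vermiculite board = L/(kA) = 0.0617/(0.0595·10.8) = 0.09602 K/W
  R_aluminium = L/(kA) = 0.00641/(206·10.8) = 2.881×10^-6 K/W
  R_nickel alloy = L/(kA) = 0.00434/(13.9·10.8) = 2.891×10^-5 K/W
  R_conv,out = 1/(hA) = 1/(6.99·10.8) = 0.01325 K/W
ΣR = 2.113×10^-6 + 0.09602 + 2.881×10^-6 + 2.891×10^-5 + 0.01325 = 0.1093 K/W
Q = ΔT/ΣR = (127 °C − 23.4 °C)/0.1093 = 947.8 W
From the inner boundary to the vermiculite board/aluminium interface, ΣR_partial = 0.09602 K/W.
T_interface = T_in − Q·ΣR_partial = 127 °C − (947.8)(0.09602) = 36.0 °C

T = 36.0 °C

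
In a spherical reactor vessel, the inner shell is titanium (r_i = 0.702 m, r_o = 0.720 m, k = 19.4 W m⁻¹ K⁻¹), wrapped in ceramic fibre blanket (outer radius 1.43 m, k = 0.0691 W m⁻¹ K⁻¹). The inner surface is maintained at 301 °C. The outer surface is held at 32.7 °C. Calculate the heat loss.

Q = 338 W

Series thermal resistances, inner to outer:
  R_titanium = (1/0.702 − 1/0.720)/(4πk) = 0.03561/(4π·19.4) = 1.461×10^-4 K/W
  R_ceramic fibre blanket = (1/0.720 − 1/1.43)/(4πk) = 0.6896/(4π·0.0691) = 0.7941 K/W
ΣR = 1.461×10^-4 + 0.7941 = 0.7942 K/W
Q = ΔT/ΣR = (301 °C − 32.7 °C)/0.7942 = 338 W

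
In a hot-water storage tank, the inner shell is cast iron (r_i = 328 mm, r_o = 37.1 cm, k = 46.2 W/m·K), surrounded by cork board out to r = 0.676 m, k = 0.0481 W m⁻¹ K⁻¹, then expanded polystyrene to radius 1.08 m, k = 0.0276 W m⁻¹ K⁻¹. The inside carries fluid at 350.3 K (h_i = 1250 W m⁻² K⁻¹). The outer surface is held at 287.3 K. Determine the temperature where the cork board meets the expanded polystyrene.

T = 315.2 K

Treat each layer as a resistance in series:
  R_conv,in = 1/(4πr²h) = 1/(4π·0.328²·1250) = 5.917×10^-4 K/W
  R_cast iron = (1/0.328 − 1/0.371)/(4πk) = 0.3534/(4π·46.2) = 6.087×10^-4 K/W
  R_cork board = (1/0.371 − 1/0.676)/(4πk) = 1.216/(4π·0.0481) = 2.012 K/W
  R_expanded polystyrene = (1/0.676 − 1/1.08)/(4πk) = 0.5534/(4π·0.0276) = 1.595 K/W
ΣR = 5.917×10^-4 + 6.087×10^-4 + 2.012 + 1.595 = 3.608 K/W
Q = ΔT/ΣR = (350.3 K − 287.3 K)/3.608 = 17.46 W
From the inner boundary to the cork board/expanded polystyrene interface, ΣR_partial = 2.013 K/W.
T_interface = T_in − Q·ΣR_partial = 350.3 K − (17.46)(2.013) = 315.2 K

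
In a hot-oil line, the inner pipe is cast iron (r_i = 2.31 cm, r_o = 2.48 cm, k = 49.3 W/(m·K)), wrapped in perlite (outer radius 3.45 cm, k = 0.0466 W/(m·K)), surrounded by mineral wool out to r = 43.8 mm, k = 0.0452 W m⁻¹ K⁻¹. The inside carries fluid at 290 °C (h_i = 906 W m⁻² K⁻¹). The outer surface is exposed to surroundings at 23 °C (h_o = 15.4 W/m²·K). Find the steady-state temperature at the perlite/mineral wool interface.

Treat each layer as a resistance in series:
  R'_conv,in = 1/(2πr h) = 1/(2π·0.0231·906) = 0.007605 m·K/W
  R'_cast iron = ln(0.0248/0.0231)/(2πk) = 0.07101/(2π·49.3) = 2.292×10^-4 m·K/W
  R'_perlite = ln(0.0345/0.0248)/(2πk) = 0.3301/(2π·0.0466) = 1.127 m·K/W
  R'_mineral wool = ln(0.0438/0.0345)/(2πk) = 0.2387/(2π·0.0452) = 0.8404 m·K/W
  R'_conv,out = 1/(2πr h) = 1/(2π·0.0438·15.4) = 0.2360 m·K/W
ΣR = 0.007605 + 2.292×10^-4 + 1.127 + 0.8404 + 0.2360 = 2.211 m·K/W
Q' = ΔT/ΣR = (290 °C − 23 °C)/2.211 = 120.8 W/m
From the inner boundary to the perlite/mineral wool interface, ΣR_partial = 1.135 m·K/W.
T_interface = T_in − Q'·ΣR_partial = 290 °C − (120.8)(1.135) = 153 °C

T = 153 °C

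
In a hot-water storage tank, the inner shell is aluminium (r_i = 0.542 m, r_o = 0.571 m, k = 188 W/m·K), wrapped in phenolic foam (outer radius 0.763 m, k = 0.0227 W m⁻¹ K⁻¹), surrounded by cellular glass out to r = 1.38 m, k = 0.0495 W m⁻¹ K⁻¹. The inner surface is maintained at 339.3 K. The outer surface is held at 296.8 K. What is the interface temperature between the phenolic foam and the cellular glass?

Treat each layer as a resistance in series:
  R_aluminium = (1/0.542 − 1/0.571)/(4πk) = 0.09370/(4π·188) = 3.966×10^-5 K/W
  R_phenolic foam = (1/0.571 − 1/0.763)/(4πk) = 0.4407/(4π·0.0227) = 1.545 K/W
  R_cellular glass = (1/0.763 − 1/1.38)/(4πk) = 0.5860/(4π·0.0495) = 0.9420 K/W
ΣR = 3.966×10^-5 + 1.545 + 0.9420 = 2.487 K/W
Q = ΔT/ΣR = (339.3 K − 296.8 K)/2.487 = 17.09 W
From the inner boundary to the phenolic foam/cellular glass interface, ΣR_partial = 1.545 K/W.
T_interface = T_in − Q·ΣR_partial = 339.3 K − (17.09)(1.545) = 312.9 K

T = 312.9 K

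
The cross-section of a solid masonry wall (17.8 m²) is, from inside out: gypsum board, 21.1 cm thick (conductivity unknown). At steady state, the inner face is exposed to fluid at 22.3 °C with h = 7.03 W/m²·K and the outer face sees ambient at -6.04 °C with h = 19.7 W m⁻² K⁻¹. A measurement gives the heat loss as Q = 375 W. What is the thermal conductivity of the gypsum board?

k = 0.183 W/m·K

ΣR = ΔT/Q = |22.3 − -6.04|/375 = 0.07557 K/W
Known resistances:
  R_conv,in = 1/(hA) = 1/(7.03·17.8) = 0.007991 K/W
  R_conv,out = 1/(hA) = 1/(19.7·17.8) = 0.002852 K/W
R_gypsum board = ΣR − ΣR_known = 0.07557 − 0.01084 = 0.06473 K/W
L/(kA) = 0.06473 ⇒ k = 0.211/(0.06473·17.8) = 0.183 W/m·K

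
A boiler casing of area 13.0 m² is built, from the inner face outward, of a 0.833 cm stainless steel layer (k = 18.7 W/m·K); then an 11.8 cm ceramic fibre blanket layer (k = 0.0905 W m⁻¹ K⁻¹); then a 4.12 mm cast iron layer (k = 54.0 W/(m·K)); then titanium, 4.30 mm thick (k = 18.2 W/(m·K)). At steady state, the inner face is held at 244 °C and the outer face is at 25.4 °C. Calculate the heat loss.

Q = 2.18 kW

Treat each layer as a resistance in series:
  R_stainless steel = L/(kA) = 0.00833/(18.7·13.0) = 3.427×10^-5 K/W
  R_ceramic fibre blanket = L/(kA) = 0.118/(0.0905·13.0) = 0.1003 K/W
  R_cast iron = L/(kA) = 0.00412/(54.0·13.0) = 5.869×10^-6 K/W
  R_titanium = L/(kA) = 0.00430/(18.2·13.0) = 1.817×10^-5 K/W
ΣR = 3.427×10^-5 + 0.1003 + 5.869×10^-6 + 1.817×10^-5 = 0.1004 K/W
Q = ΔT/ΣR = (244 °C − 25.4 °C)/0.1004 = 2180 W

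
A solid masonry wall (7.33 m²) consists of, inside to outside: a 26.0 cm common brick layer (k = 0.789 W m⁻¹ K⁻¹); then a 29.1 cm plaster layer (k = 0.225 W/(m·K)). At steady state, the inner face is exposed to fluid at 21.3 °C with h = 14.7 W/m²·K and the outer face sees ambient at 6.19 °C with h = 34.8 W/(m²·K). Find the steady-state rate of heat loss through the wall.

Q = 64.4 W

Treat each layer as a resistance in series:
  R_conv,in = 1/(hA) = 1/(14.7·7.33) = 0.009281 K/W
  R_common brick = L/(kA) = 0.260/(0.789·7.33) = 0.04496 K/W
  R_plaster = L/(kA) = 0.291/(0.225·7.33) = 0.1764 K/W
  R_conv,out = 1/(hA) = 1/(34.8·7.33) = 0.003920 K/W
ΣR = 0.009281 + 0.04496 + 0.1764 + 0.003920 = 0.2346 K/W
Q = ΔT/ΣR = (21.3 °C − 6.19 °C)/0.2346 = 64.4 W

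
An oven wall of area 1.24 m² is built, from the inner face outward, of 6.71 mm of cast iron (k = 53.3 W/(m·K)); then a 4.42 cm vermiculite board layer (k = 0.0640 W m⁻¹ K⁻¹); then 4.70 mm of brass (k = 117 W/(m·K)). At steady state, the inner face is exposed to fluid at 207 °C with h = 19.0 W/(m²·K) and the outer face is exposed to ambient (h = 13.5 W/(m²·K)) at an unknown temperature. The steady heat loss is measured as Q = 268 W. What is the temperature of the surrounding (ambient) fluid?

T_out = 30.3 °C

Sum the resistances:
  R_conv,in = 1/(hA) = 1/(19.0·1.24) = 0.04244 K/W
  R_cast iron = L/(kA) = 0.00671/(53.3·1.24) = 1.015×10^-4 K/W
  R_vermiculite board = L/(kA) = 0.0442/(0.0640·1.24) = 0.5570 K/W
  R_brass = L/(kA) = 0.00470/(117·1.24) = 3.240×10^-5 K/W
  R_conv,out = 1/(hA) = 1/(13.5·1.24) = 0.05974 K/W
ΣR = 0.6593 K/W
ΔT = Q·ΣR = 268 × 0.6593 = 176.7 K
Heat flows outward, so T_out = T_in − ΔT = 207 − 176.7 = 30.3 °C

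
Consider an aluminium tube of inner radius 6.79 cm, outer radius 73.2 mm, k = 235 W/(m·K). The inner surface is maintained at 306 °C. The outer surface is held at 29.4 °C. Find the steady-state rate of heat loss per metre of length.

Q' = 2πk·ΔT/ln(r₂/r₁) = 2π × 235 × 276.6 / ln(0.0732/0.0679) = 5.43×10^6 W/m

Q' = 5430 kW/m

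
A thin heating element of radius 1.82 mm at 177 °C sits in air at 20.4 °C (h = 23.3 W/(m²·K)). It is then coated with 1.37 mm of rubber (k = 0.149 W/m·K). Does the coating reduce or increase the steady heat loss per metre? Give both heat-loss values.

Critical radius for a cylinder: r_cr = k/h = 0.00639 m = 0.639 cm.
Outer radius after coating: r₂ = 0.00182 + 0.00137 = 0.00319 m.
Since r₁ < r_cr and r₂ ≤ r_cr, the coating moves toward the maximum at r_cr — heat loss rises.
Bare: R = 1/(2πr₁h) = 3.753 m·K/W; Q = 156.6/3.753 = 41.7 W/m.
Coated: R = R_cond + R_conv = 2.741 m·K/W; Q = 156.6/2.741 = 57.1 W/m.

increases: 41.7 → 57.1 W/m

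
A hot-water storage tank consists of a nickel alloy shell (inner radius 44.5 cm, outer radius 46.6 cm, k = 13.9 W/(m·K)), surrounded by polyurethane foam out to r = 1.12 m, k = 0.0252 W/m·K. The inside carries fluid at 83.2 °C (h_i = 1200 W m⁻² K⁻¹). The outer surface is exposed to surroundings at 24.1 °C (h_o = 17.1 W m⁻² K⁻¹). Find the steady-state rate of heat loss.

Q = 14.9 W

Treat each layer as a resistance in series:
  R_conv,in = 1/(4πr²h) = 1/(4π·0.445²·1200) = 3.349×10^-4 K/W
  R_nickel alloy = (1/0.445 − 1/0.466)/(4πk) = 0.1013/(4π·13.9) = 5.798×10^-4 K/W
  R_polyurethane foam = (1/0.466 − 1/1.12)/(4πk) = 1.253/(4π·0.0252) = 3.957 K/W
  R_conv,out = 1/(4πr²h) = 1/(4π·1.12²·17.1) = 0.003710 K/W
ΣR = 3.349×10^-4 + 5.798×10^-4 + 3.957 + 0.003710 = 3.962 K/W
Q = ΔT/ΣR = (83.2 °C − 24.1 °C)/3.962 = 14.9 W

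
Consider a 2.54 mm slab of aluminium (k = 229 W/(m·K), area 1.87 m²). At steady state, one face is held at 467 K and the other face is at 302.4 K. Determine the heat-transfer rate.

Q = 27800 kW

Q = kA·ΔT/L = 229 × 1.87 × |467 K − 302.4 K| / 0.00254 = 2.78×10^7 W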